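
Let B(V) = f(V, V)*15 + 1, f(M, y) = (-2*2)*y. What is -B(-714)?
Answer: -42841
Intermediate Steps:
f(M, y) = -4*y
B(V) = 1 - 60*V (B(V) = -4*V*15 + 1 = -60*V + 1 = 1 - 60*V)
-B(-714) = -(1 - 60*(-714)) = -(1 + 42840) = -1*42841 = -42841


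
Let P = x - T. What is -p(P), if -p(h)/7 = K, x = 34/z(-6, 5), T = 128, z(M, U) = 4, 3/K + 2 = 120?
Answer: 21/118 ≈ 0.17797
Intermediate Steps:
K = 3/118 (K = 3/(-2 + 120) = 3/118 ≈ 0.025424)
x = 17/2 (x = 34/4 = 34*(¼) = 17/2 ≈ 8.5000)
P = -239/2 (P = 17/2 - 1*128 = 17/2 - 128 = -239/2 ≈ -119.50)
p(h) = -21/118 (p(h) = -7*3/118 = -21/118)
-p(P) = -1*(-21/118) = 21/118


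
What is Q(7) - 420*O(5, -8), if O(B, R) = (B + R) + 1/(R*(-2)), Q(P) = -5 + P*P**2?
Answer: 6287/4 ≈ 1571.8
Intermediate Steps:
Q(P) = -5 + P**3
O(B, R) = B + R - 1/(2*R) (O(B, R) = (B + R) + 1/(-2*R) = (B + R) - 1/(2*R) = B + R - 1/(2*R))
Q(7) - 420*O(5, -8) = (-5 + 7**3) - 420*(5 - 8 - 1/2/(-8)) = (-5 + 343) - 420*(5 - 8 - 1/2*(-1/8)) = 338 - 420*(5 - 8 + 1/16) = 338 - 420*(-47/16) = 338 + 4935/4 = 6287/4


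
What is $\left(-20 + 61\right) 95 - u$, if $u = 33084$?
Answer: $-29189$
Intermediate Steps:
$\left(-20 + 61\right) 95 - u = \left(-20 + 61\right) 95 - 33084 = 41 \cdot 95 - 33084 = 3895 - 33084 = -29189$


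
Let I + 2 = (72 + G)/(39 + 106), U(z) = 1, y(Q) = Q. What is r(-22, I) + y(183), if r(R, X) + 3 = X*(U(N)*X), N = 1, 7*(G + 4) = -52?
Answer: 188019736/1030225 ≈ 182.50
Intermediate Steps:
G = -80/7 (G = -4 + (⅐)*(-52) = -4 - 52/7 = -80/7 ≈ -11.429)
I = -1606/1015 (I = -2 + (72 - 80/7)/(39 + 106) = -2 + (424/7)/145 = -2 + (424/7)*(1/145) = -2 + 424/1015 = -1606/1015 ≈ -1.5823)
r(R, X) = -3 + X² (r(R, X) = -3 + X*(1*X) = -3 + X*X = -3 + X²)
r(-22, I) + y(183) = (-3 + (-1606/1015)²) + 183 = (-3 + 2579236/1030225) + 183 = -511439/1030225 + 183 = 188019736/1030225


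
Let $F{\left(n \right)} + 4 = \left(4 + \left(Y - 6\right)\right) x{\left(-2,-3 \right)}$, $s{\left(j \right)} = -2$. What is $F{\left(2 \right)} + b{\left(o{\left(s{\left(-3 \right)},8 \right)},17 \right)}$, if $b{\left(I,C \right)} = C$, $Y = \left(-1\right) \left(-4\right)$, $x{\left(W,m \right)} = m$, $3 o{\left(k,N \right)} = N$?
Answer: $7$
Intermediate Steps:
$o{\left(k,N \right)} = \frac{N}{3}$
$Y = 4$
$F{\left(n \right)} = -10$ ($F{\left(n \right)} = -4 + \left(4 + \left(4 - 6\right)\right) \left(-3\right) = -4 + \left(4 - 2\right) \left(-3\right) = -4 + 2 \left(-3\right) = -4 - 6 = -10$)
$F{\left(2 \right)} + b{\left(o{\left(s{\left(-3 \right)},8 \right)},17 \right)} = -10 + 17 = 7$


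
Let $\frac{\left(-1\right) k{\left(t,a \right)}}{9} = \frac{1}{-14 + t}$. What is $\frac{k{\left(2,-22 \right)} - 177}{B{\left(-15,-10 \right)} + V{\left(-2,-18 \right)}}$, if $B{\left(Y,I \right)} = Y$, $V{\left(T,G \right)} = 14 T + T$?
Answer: $\frac{47}{12} \approx 3.9167$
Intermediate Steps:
$V{\left(T,G \right)} = 15 T$
$k{\left(t,a \right)} = - \frac{9}{-14 + t}$
$\frac{k{\left(2,-22 \right)} - 177}{B{\left(-15,-10 \right)} + V{\left(-2,-18 \right)}} = \frac{- \frac{9}{-14 + 2} - 177}{-15 + 15 \left(-2\right)} = \frac{- \frac{9}{-12} - 177}{-15 - 30} = \frac{\left(-9\right) \left(- \frac{1}{12}\right) - 177}{-45} = \left(\frac{3}{4} - 177\right) \left(- \frac{1}{45}\right) = \left(- \frac{705}{4}\right) \left(- \frac{1}{45}\right) = \frac{47}{12}$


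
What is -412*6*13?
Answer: -32136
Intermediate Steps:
-412*6*13 = -2472*13 = -32136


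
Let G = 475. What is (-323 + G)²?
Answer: 23104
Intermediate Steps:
(-323 + G)² = (-323 + 475)² = 152² = 23104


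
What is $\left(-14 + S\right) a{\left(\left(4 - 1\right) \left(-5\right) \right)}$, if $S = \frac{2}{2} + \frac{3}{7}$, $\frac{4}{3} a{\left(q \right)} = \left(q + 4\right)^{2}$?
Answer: $- \frac{7986}{7} \approx -1140.9$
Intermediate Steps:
$a{\left(q \right)} = \frac{3 \left(4 + q\right)^{2}}{4}$ ($a{\left(q \right)} = \frac{3 \left(q + 4\right)^{2}}{4} = \frac{3 \left(4 + q\right)^{2}}{4}$)
$S = \frac{10}{7}$ ($S = 2 \cdot \frac{1}{2} + 3 \cdot \frac{1}{7} = 1 + \frac{3}{7} = \frac{10}{7} \approx 1.4286$)
$\left(-14 + S\right) a{\left(\left(4 - 1\right) \left(-5\right) \right)} = \left(-14 + \frac{10}{7}\right) \frac{3 \left(4 + \left(4 - 1\right) \left(-5\right)\right)^{2}}{4} = - \frac{88 \frac{3 \left(4 + 3 \left(-5\right)\right)^{2}}{4}}{7} = - \frac{88 \frac{3 \left(4 - 15\right)^{2}}{4}}{7} = - \frac{88 \frac{3 \left(-11\right)^{2}}{4}}{7} = - \frac{88 \cdot \frac{3}{4} \cdot 121}{7} = \left(- \frac{88}{7}\right) \frac{363}{4} = - \frac{7986}{7}$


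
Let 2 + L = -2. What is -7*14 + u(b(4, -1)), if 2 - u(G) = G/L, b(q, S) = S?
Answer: -385/4 ≈ -96.250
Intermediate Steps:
L = -4 (L = -2 - 2 = -4)
u(G) = 2 + G/4 (u(G) = 2 - G/(-4) = 2 - G*(-1)/4 = 2 - (-1)*G/4 = 2 + G/4)
-7*14 + u(b(4, -1)) = -7*14 + (2 + (¼)*(-1)) = -98 + (2 - ¼) = -98 + 7/4 = -385/4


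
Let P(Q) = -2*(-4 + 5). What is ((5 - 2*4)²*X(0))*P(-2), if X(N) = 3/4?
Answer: -27/2 ≈ -13.500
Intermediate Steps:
X(N) = ¾ (X(N) = 3*(¼) = ¾)
P(Q) = -2 (P(Q) = -2*1 = -2)
((5 - 2*4)²*X(0))*P(-2) = ((5 - 2*4)²*(¾))*(-2) = ((5 - 8)²*(¾))*(-2) = ((-3)²*(¾))*(-2) = (9*(¾))*(-2) = (27/4)*(-2) = -27/2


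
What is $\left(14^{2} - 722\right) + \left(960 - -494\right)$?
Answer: $928$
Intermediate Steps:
$\left(14^{2} - 722\right) + \left(960 - -494\right) = \left(196 - 722\right) + \left(960 + 494\right) = -526 + 1454 = 928$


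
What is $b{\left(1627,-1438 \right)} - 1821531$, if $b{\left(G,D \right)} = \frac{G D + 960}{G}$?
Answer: $- \frac{2965969603}{1627} \approx -1.823 \cdot 10^{6}$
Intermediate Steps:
$b{\left(G,D \right)} = \frac{960 + D G}{G}$ ($b{\left(G,D \right)} = \frac{D G + 960}{G} = \frac{960 + D G}{G}$)
$b{\left(1627,-1438 \right)} - 1821531 = \left(-1438 + \frac{960}{1627}\right) - 1821531 = - \frac{2338666}{1627} - 1821531 = - \frac{2965969603}{1627}$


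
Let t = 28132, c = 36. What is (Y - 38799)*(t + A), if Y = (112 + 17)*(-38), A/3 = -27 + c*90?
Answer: -1650630471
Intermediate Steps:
A = 9639 (A = 3*(-27 + 36*90) = 3*(-27 + 3240) = 3*3213 = 9639)
Y = -4902 (Y = 129*(-38) = -4902)
(Y - 38799)*(t + A) = (-4902 - 38799)*(28132 + 9639) = -43701*37771 = -1650630471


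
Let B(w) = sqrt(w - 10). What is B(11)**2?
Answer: 1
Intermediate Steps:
B(w) = sqrt(-10 + w)
B(11)**2 = (sqrt(-10 + 11))**2 = (sqrt(1))**2 = 1**2 = 1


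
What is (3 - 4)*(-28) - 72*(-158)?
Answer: 11404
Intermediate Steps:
(3 - 4)*(-28) - 72*(-158) = -1*(-28) + 11376 = 28 + 11376 = 11404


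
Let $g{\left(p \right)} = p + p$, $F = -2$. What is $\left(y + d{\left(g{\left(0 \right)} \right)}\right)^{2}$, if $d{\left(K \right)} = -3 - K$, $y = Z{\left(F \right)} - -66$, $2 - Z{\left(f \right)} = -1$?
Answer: $4356$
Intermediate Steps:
$Z{\left(f \right)} = 3$ ($Z{\left(f \right)} = 2 - -1 = 2 + 1 = 3$)
$g{\left(p \right)} = 2 p$
$y = 69$ ($y = 3 - -66 = 3 + 66 = 69$)
$\left(y + d{\left(g{\left(0 \right)} \right)}\right)^{2} = \left(69 - \left(3 + 2 \cdot 0\right)\right)^{2} = \left(69 - 3\right)^{2} = 66^{2} = 4356$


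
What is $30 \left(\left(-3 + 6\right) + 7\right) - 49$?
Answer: $251$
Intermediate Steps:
$30 \left(\left(-3 + 6\right) + 7\right) - 49 = 30 \left(3 + 7\right) - 49 = 30 \cdot 10 - 49 = 300 - 49 = 251$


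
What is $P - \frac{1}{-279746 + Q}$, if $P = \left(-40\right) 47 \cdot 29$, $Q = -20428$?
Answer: $- \frac{16365486479}{300174} \approx -54520.0$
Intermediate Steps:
$P = -54520$ ($P = \left(-1880\right) 29 = -54520$)
$P - \frac{1}{-279746 + Q} = -54520 - \frac{1}{-279746 - 20428} = -54520 - \frac{1}{-300174} = -54520 - - \frac{1}{300174} = -54520 + \frac{1}{300174} = - \frac{16365486479}{300174}$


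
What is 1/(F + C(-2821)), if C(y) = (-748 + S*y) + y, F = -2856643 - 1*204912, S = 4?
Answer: -1/3076408 ≈ -3.2505e-7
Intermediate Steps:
F = -3061555 (F = -2856643 - 204912 = -3061555)
C(y) = -748 + 5*y (C(y) = (-748 + 4*y) + y = -748 + 5*y)
1/(F + C(-2821)) = 1/(-3061555 + (-748 + 5*(-2821))) = 1/(-3061555 + (-748 - 14105)) = 1/(-3061555 - 14853) = 1/(-3076408) = -1/3076408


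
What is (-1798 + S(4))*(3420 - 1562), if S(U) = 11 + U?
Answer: -3312814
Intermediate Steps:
(-1798 + S(4))*(3420 - 1562) = (-1798 + (11 + 4))*(3420 - 1562) = (-1798 + 15)*1858 = -1783*1858 = -3312814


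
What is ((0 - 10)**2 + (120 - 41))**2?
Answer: 32041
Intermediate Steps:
((0 - 10)**2 + (120 - 41))**2 = ((-10)**2 + 79)**2 = (100 + 79)**2 = 179**2 = 32041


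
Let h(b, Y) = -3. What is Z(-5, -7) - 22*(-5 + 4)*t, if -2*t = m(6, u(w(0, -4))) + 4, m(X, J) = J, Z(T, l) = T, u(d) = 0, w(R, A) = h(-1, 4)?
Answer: -49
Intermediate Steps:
w(R, A) = -3
t = -2 (t = -(0 + 4)/2 = -½*4 = -2)
Z(-5, -7) - 22*(-5 + 4)*t = -5 - 22*(-5 + 4)*(-2) = -5 - (-22)*(-2) = -5 - 22*2 = -5 - 44 = -49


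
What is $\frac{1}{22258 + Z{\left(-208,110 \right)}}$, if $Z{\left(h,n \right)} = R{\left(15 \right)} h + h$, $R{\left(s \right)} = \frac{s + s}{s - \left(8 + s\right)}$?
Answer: $\frac{1}{22830} \approx 4.3802 \cdot 10^{-5}$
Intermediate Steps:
$R{\left(s \right)} = - \frac{s}{4}$ ($R{\left(s \right)} = \frac{2 s}{-8} = 2 s \left(- \frac{1}{8}\right) = - \frac{s}{4}$)
$Z{\left(h,n \right)} = - \frac{11 h}{4}$ ($Z{\left(h,n \right)} = \left(- \frac{1}{4}\right) 15 h + h = - \frac{15 h}{4} + h = - \frac{11 h}{4}$)
$\frac{1}{22258 + Z{\left(-208,110 \right)}} = \frac{1}{22258 - -572} = \frac{1}{22258 + 572} = \frac{1}{22830}$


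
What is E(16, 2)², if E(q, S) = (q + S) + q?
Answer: 1156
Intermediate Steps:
E(q, S) = S + 2*q (E(q, S) = (S + q) + q = S + 2*q)
E(16, 2)² = (2 + 2*16)² = (2 + 32)² = 34² = 1156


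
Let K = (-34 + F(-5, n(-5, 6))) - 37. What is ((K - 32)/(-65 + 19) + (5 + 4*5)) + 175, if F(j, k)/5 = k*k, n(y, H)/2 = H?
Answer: 8583/46 ≈ 186.59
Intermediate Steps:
n(y, H) = 2*H
F(j, k) = 5*k**2 (F(j, k) = 5*(k*k) = 5*k**2)
K = 649 (K = (-34 + 5*(2*6)**2) - 37 = (-34 + 5*12**2) - 37 = (-34 + 5*144) - 37 = (-34 + 720) - 37 = 686 - 37 = 649)
((K - 32)/(-65 + 19) + (5 + 4*5)) + 175 = ((649 - 32)/(-65 + 19) + (5 + 4*5)) + 175 = (617/(-46) + (5 + 20)) + 175 = (617*(-1/46) + 25) + 175 = (-617/46 + 25) + 175 = 533/46 + 175 = 8583/46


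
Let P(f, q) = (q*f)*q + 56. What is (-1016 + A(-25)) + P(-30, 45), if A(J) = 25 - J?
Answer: -61660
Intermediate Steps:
P(f, q) = 56 + f*q² (P(f, q) = (f*q)*q + 56 = f*q² + 56 = 56 + f*q²)
(-1016 + A(-25)) + P(-30, 45) = (-1016 + (25 - 1*(-25))) + (56 - 30*45²) = (-1016 + (25 + 25)) + (56 - 30*2025) = (-1016 + 50) + (56 - 60750) = -966 - 60694 = -61660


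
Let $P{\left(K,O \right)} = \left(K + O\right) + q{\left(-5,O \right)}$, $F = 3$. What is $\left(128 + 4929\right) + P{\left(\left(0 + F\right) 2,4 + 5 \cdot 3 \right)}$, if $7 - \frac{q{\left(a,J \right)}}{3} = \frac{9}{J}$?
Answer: $\frac{96930}{19} \approx 5101.6$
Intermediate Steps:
$q{\left(a,J \right)} = 21 - \frac{27}{J}$ ($q{\left(a,J \right)} = 21 - 3 \frac{9}{J} = 21 - \frac{27}{J}$)
$P{\left(K,O \right)} = 21 + K + O - \frac{27}{O}$ ($P{\left(K,O \right)} = \left(K + O\right) + \left(21 - \frac{27}{O}\right) = 21 + K + O - \frac{27}{O}$)
$\left(128 + 4929\right) + P{\left(\left(0 + F\right) 2,4 + 5 \cdot 3 \right)} = \left(128 + 4929\right) + \left(21 + \left(0 + 3\right) 2 + \left(4 + 5 \cdot 3\right) - \frac{27}{4 + 5 \cdot 3}\right) = 5057 + \left(21 + 3 \cdot 2 + \left(4 + 15\right) - \frac{27}{4 + 15}\right) = 5057 + \left(21 + 6 + 19 - \frac{27}{19}\right) = 5057 + \frac{847}{19} = \frac{96930}{19}$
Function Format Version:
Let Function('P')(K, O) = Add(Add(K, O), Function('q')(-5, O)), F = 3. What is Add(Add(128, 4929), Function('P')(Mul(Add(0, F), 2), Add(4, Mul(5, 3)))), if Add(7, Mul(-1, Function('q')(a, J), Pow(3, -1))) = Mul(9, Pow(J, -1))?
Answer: Rational(96930, 19) ≈ 5101.6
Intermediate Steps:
Function('q')(a, J) = Add(21, Mul(-27, Pow(J, -1))) (Function('q')(a, J) = Add(21, Mul(-3, Mul(9, Pow(J, -1)))) = Add(21, Mul(-27, Pow(J, -1))))
Function('P')(K, O) = Add(21, K, O, Mul(-27, Pow(O, -1))) (Function('P')(K, O) = Add(Add(K, O), Add(21, Mul(-27, Pow(O, -1)))) = Add(21, K, O, Mul(-27, Pow(O, -1))))
Add(Add(128, 4929), Function('P')(Mul(Add(0, F), 2), Add(4, Mul(5, 3)))) = Add(Add(128, 4929), Add(21, Mul(Add(0, 3), 2), Add(4, Mul(5, 3)), Mul(-27, Pow(Add(4, Mul(5, 3)), -1)))) = Add(5057, Add(21, Mul(3, 2), Add(4, 15), Mul(-27, Pow(Add(4, 15), -1)))) = Add(5057, Add(21, 6, 19, Mul(-27, Pow(19, -1)))) = Add(5057, Add(21, 6, 19, Mul(-27, Rational(1, 19)))) = Add(5057, Add(21, 6, 19, Rational(-27, 19))) = Add(5057, Rational(847, 19)) = Rational(96930, 19)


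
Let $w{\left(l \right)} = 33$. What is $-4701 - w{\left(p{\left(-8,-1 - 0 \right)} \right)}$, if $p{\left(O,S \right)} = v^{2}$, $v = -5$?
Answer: $-4734$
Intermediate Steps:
$p{\left(O,S \right)} = 25$ ($p{\left(O,S \right)} = \left(-5\right)^{2} = 25$)
$-4701 - w{\left(p{\left(-8,-1 - 0 \right)} \right)} = -4701 - 33 = -4734$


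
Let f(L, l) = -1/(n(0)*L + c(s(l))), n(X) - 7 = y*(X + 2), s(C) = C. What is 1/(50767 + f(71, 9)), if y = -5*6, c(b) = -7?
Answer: 3770/191391591 ≈ 1.9698e-5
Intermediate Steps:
y = -30
n(X) = -53 - 30*X (n(X) = 7 - 30*(X + 2) = 7 - 30*(2 + X) = 7 + (-60 - 30*X) = -53 - 30*X)
f(L, l) = -1/(-7 - 53*L) (f(L, l) = -1/((-53 - 30*0)*L - 7) = -1/((-53 + 0)*L - 7) = -1/(-53*L - 7) = -1/(-7 - 53*L))
1/(50767 + f(71, 9)) = 1/(50767 + 1/(7 + 53*71)) = 1/(50767 + 1/(7 + 3763)) = 1/(50767 + 1/3770) = 1/(191391591/3770) = 3770/191391591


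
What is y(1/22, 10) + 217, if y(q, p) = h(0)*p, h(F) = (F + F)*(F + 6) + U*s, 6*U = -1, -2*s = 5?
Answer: 1327/6 ≈ 221.17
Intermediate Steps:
s = -5/2 (s = -½*5 = -5/2 ≈ -2.5000)
U = -⅙ (U = (⅙)*(-1) = -⅙ ≈ -0.16667)
h(F) = 5/12 + 2*F*(6 + F) (h(F) = (F + F)*(F + 6) - ⅙*(-5/2) = (2*F)*(6 + F) + 5/12 = 2*F*(6 + F) + 5/12 = 5/12 + 2*F*(6 + F))
y(q, p) = 5*p/12 (y(q, p) = (5/12 + 2*0² + 12*0)*p = (5/12 + 2*0 + 0)*p = (5/12 + 0 + 0)*p = 5*p/12)
y(1/22, 10) + 217 = (5/12)*10 + 217 = 25/6 + 217 = 1327/6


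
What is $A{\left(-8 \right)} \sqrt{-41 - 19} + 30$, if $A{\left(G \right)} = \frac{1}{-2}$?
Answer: $30 - i \sqrt{15} \approx 30.0 - 3.873 i$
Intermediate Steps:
$A{\left(G \right)} = - \frac{1}{2}$
$A{\left(-8 \right)} \sqrt{-41 - 19} + 30 = - \frac{\sqrt{-41 - 19}}{2} + 30 = - \frac{\sqrt{-60}}{2} + 30 = - \frac{2 i \sqrt{15}}{2} + 30 = - i \sqrt{15} + 30 = 30 - i \sqrt{15}$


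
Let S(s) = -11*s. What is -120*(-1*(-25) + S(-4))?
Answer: -8280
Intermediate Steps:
-120*(-1*(-25) + S(-4)) = -120*(-1*(-25) - 11*(-4)) = -120*(25 + 44) = -120*69 = -8280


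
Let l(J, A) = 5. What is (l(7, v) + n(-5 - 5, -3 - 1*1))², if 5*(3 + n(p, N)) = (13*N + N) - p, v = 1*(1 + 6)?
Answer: 1296/25 ≈ 51.840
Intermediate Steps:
v = 7 (v = 1*7 = 7)
n(p, N) = -3 - p/5 + 14*N/5 (n(p, N) = -3 + ((13*N + N) - p)/5 = -3 + (14*N - p)/5 = -3 + (-p + 14*N)/5 = -3 + (-p/5 + 14*N/5) = -3 - p/5 + 14*N/5)
(l(7, v) + n(-5 - 5, -3 - 1*1))² = (5 + (-3 - (-5 - 5)/5 + 14*(-3 - 1*1)/5))² = (5 + (-3 - ⅕*(-10) + 14*(-3 - 1)/5))² = (5 + (-3 + 2 + (14/5)*(-4)))² = (5 + (-3 + 2 - 56/5))² = (5 - 61/5)² = (-36/5)² = 1296/25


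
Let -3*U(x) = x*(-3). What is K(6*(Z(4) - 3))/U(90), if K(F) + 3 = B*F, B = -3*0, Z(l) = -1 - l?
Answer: -1/30 ≈ -0.033333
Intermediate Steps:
B = 0
U(x) = x (U(x) = -x*(-3)/3 = -(-1)*x = x)
K(F) = -3 (K(F) = -3 + 0*F = -3 + 0 = -3)
K(6*(Z(4) - 3))/U(90) = -3/90 = -3*1/90 = -1/30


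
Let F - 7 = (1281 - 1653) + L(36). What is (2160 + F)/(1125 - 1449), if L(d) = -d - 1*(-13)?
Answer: -443/81 ≈ -5.4691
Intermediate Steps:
L(d) = 13 - d (L(d) = -d + 13 = 13 - d)
F = -388 (F = 7 + ((1281 - 1653) + (13 - 1*36)) = 7 + (-372 + (13 - 36)) = 7 + (-372 - 23) = 7 - 395 = -388)
(2160 + F)/(1125 - 1449) = (2160 - 388)/(1125 - 1449) = 1772/(-324) = 1772*(-1/324) = -443/81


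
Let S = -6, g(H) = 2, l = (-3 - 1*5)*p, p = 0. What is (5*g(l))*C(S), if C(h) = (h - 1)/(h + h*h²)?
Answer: 35/111 ≈ 0.31532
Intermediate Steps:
l = 0 (l = (-3 - 1*5)*0 = (-3 - 5)*0 = -8*0 = 0)
C(h) = (-1 + h)/(h + h³)
(5*g(l))*C(S) = (5*2)*((-1 - 6)/(-6 + (-6)³)) = 10*(-7/(-6 - 216)) = 10*(-7/(-222)) = 10*(-1/222*(-7)) = 10*(7/222) = 35/111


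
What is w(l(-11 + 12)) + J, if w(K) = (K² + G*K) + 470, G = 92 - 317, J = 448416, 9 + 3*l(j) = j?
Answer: 4045438/9 ≈ 4.4949e+5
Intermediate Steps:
l(j) = -3 + j/3
G = -225
w(K) = 470 + K² - 225*K (w(K) = (K² - 225*K) + 470 = 470 + K² - 225*K)
w(l(-11 + 12)) + J = (470 + (-3 + (-11 + 12)/3)² - 225*(-3 + (-11 + 12)/3)) + 448416 = (470 + (-3 + (⅓)*1)² - 225*(-3 + (⅓)*1)) + 448416 = (470 + (-3 + ⅓)² - 225*(-3 + ⅓)) + 448416 = (470 + (-8/3)² - 225*(-8/3)) + 448416 = (470 + 64/9 + 600) + 448416 = 9694/9 + 448416 = 4045438/9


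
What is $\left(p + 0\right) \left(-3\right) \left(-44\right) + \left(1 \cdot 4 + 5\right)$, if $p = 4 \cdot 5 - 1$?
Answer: $2517$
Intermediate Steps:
$p = 19$ ($p = 20 - 1 = 19$)
$\left(p + 0\right) \left(-3\right) \left(-44\right) + \left(1 \cdot 4 + 5\right) = \left(19 + 0\right) \left(-3\right) \left(-44\right) + \left(1 \cdot 4 + 5\right) = 19 \left(-3\right) \left(-44\right) + \left(4 + 5\right) = \left(-57\right) \left(-44\right) + 9 = 2508 + 9 = 2517$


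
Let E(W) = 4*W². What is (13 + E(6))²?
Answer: 24649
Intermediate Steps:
(13 + E(6))² = (13 + 4*6²)² = (13 + 4*36)² = (13 + 144)² = 157² = 24649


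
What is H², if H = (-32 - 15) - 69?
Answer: 13456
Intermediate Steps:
H = -116 (H = -47 - 69 = -116)
H² = (-116)² = 13456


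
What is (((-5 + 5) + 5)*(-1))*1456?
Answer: -7280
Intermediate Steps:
(((-5 + 5) + 5)*(-1))*1456 = ((0 + 5)*(-1))*1456 = (5*(-1))*1456 = -5*1456 = -7280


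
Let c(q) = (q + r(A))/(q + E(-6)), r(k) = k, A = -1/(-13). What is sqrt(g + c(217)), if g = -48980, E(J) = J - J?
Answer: I*sqrt(389776887318)/2821 ≈ 221.31*I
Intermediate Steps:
E(J) = 0
A = 1/13 (A = -1*(-1/13) = 1/13 ≈ 0.076923)
c(q) = (1/13 + q)/q (c(q) = (q + 1/13)/(q + 0) = (1/13 + q)/q)
sqrt(g + c(217)) = sqrt(-48980 + (1/13 + 217)/217) = sqrt(-48980 + (1/217)*(2822/13)) = sqrt(-48980 + 2822/2821) = sqrt(-138169758/2821) = I*sqrt(389776887318)/2821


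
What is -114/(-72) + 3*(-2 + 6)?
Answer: 163/12 ≈ 13.583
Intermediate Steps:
-114/(-72) + 3*(-2 + 6) = -114*(-1/72) + 3*4 = 19/12 + 12 = 163/12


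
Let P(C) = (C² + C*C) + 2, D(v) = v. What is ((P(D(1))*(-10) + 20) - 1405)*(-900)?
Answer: 1282500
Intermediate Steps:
P(C) = 2 + 2*C² (P(C) = (C² + C²) + 2 = 2*C² + 2 = 2 + 2*C²)
((P(D(1))*(-10) + 20) - 1405)*(-900) = (((2 + 2*1²)*(-10) + 20) - 1405)*(-900) = (((2 + 2*1)*(-10) + 20) - 1405)*(-900) = (((2 + 2)*(-10) + 20) - 1405)*(-900) = ((4*(-10) + 20) - 1405)*(-900) = ((-40 + 20) - 1405)*(-900) = (-20 - 1405)*(-900) = -1425*(-900) = 1282500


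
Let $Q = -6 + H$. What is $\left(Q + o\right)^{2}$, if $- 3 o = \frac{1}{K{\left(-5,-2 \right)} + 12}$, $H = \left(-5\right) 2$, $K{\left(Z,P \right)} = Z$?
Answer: $\frac{113569}{441} \approx 257.53$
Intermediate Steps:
$H = -10$
$Q = -16$ ($Q = -6 - 10 = -16$)
$o = - \frac{1}{21}$ ($o = - \frac{1}{3 \left(-5 + 12\right)} = - \frac{1}{3 \cdot 7} = \left(- \frac{1}{3}\right) \frac{1}{7} = - \frac{1}{21} \approx -0.047619$)
$\left(Q + o\right)^{2} = \left(-16 - \frac{1}{21}\right)^{2} = \left(- \frac{337}{21}\right)^{2} = \frac{113569}{441}$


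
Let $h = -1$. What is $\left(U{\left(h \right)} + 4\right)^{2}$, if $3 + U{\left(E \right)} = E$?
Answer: $0$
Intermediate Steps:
$U{\left(E \right)} = -3 + E$
$\left(U{\left(h \right)} + 4\right)^{2} = \left(\left(-3 - 1\right) + 4\right)^{2} = \left(-4 + 4\right)^{2} = 0^{2} = 0$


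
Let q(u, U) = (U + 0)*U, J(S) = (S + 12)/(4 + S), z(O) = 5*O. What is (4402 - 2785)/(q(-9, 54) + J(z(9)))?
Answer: 26411/47647 ≈ 0.55431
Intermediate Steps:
J(S) = (12 + S)/(4 + S)
q(u, U) = U² (q(u, U) = U*U = U²)
(4402 - 2785)/(q(-9, 54) + J(z(9))) = (4402 - 2785)/(54² + (12 + 5*9)/(4 + 5*9)) = 1617/(2916 + (12 + 45)/(4 + 45)) = 1617/(2916 + 57/49) = 1617/(142941/49) = 1617*(49/142941) = 26411/47647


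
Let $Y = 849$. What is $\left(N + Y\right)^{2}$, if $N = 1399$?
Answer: $5053504$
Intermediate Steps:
$\left(N + Y\right)^{2} = \left(1399 + 849\right)^{2} = 2248^{2} = 5053504$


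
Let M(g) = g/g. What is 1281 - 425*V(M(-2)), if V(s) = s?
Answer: 856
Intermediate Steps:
M(g) = 1
1281 - 425*V(M(-2)) = 1281 - 425*1 = 1281 - 425 = 856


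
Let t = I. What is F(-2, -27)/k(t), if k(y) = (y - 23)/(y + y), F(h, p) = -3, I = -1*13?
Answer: -13/6 ≈ -2.1667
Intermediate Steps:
I = -13
t = -13
k(y) = (-23 + y)/(2*y) (k(y) = (-23 + y)/((2*y)) = (-23 + y)*(1/(2*y)) = (-23 + y)/(2*y))
F(-2, -27)/k(t) = -3*(-26/(-23 - 13)) = -3/((½)*(-1/13)*(-36)) = -3/18/13 = -3*13/18 = -13/6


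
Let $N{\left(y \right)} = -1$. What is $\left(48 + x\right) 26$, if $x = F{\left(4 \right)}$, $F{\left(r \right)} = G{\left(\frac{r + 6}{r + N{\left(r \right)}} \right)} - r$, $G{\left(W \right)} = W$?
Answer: $\frac{3692}{3} \approx 1230.7$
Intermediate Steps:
$F{\left(r \right)} = - r + \frac{6 + r}{-1 + r}$ ($F{\left(r \right)} = \frac{r + 6}{r - 1} - r = \frac{6 + r}{-1 + r} - r = - r + \frac{6 + r}{-1 + r}$)
$x = - \frac{2}{3}$ ($x = \frac{6 + 4 - 4 \left(-1 + 4\right)}{-1 + 4} = \frac{6 + 4 - 4 \cdot 3}{3} = \frac{6 + 4 - 12}{3} = \frac{1}{3} \left(-2\right) = - \frac{2}{3} \approx -0.66667$)
$\left(48 + x\right) 26 = \left(48 - \frac{2}{3}\right) 26 = \frac{142}{3} \cdot 26 = \frac{3692}{3}$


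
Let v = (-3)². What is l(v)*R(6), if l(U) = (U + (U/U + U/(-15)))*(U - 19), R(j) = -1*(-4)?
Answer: -376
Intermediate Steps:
R(j) = 4
v = 9
l(U) = (1 + 14*U/15)*(-19 + U) (l(U) = (U + (1 + U*(-1/15)))*(-19 + U) = (U + (1 - U/15))*(-19 + U) = (1 + 14*U/15)*(-19 + U))
l(v)*R(6) = (-19 - 251/15*9 + (14/15)*9²)*4 = (-19 - 753/5 + (14/15)*81)*4 = (-19 - 753/5 + 378/5)*4 = -94*4 = -376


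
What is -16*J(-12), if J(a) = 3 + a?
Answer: 144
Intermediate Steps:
-16*J(-12) = -16*(3 - 12) = -16*(-9) = 144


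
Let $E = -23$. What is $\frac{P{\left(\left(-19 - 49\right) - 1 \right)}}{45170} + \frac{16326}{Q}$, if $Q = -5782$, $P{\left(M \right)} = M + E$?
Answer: $- \frac{184494341}{65293235} \approx -2.8256$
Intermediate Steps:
$P{\left(M \right)} = -23 + M$ ($P{\left(M \right)} = M - 23 = -23 + M$)
$\frac{P{\left(\left(-19 - 49\right) - 1 \right)}}{45170} + \frac{16326}{Q} = \frac{-23 - 69}{45170} + \frac{16326}{-5782} = \left(-23 - 69\right) \frac{1}{45170} + 16326 \left(- \frac{1}{5782}\right) = \left(-23 - 69\right) \frac{1}{45170} - \frac{8163}{2891} = \left(-92\right) \frac{1}{45170} - \frac{8163}{2891} = - \frac{46}{22585} - \frac{8163}{2891} = - \frac{184494341}{65293235}$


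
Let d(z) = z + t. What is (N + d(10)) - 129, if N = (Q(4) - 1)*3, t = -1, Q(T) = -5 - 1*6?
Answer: -156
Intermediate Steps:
Q(T) = -11 (Q(T) = -5 - 6 = -11)
N = -36 (N = (-11 - 1)*3 = -12*3 = -36)
d(z) = -1 + z (d(z) = z - 1 = -1 + z)
(N + d(10)) - 129 = (-36 + (-1 + 10)) - 129 = (-36 + 9) - 129 = -27 - 129 = -156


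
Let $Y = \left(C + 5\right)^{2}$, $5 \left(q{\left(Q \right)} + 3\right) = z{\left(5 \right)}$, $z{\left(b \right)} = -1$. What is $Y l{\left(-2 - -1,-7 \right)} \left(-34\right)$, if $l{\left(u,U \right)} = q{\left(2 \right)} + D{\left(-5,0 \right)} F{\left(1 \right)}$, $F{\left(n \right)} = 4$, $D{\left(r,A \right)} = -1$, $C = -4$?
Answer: $\frac{1224}{5} \approx 244.8$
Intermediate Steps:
$q{\left(Q \right)} = - \frac{16}{5}$ ($q{\left(Q \right)} = -3 + \frac{1}{5} \left(-1\right) = -3 - \frac{1}{5} = - \frac{16}{5}$)
$l{\left(u,U \right)} = - \frac{36}{5}$ ($l{\left(u,U \right)} = - \frac{16}{5} - 4 = - \frac{36}{5}$)
$Y = 1$ ($Y = \left(-4 + 5\right)^{2} = 1^{2} = 1$)
$Y l{\left(-2 - -1,-7 \right)} \left(-34\right) = 1 \left(- \frac{36}{5}\right) \left(-34\right) = \left(- \frac{36}{5}\right) \left(-34\right) = \frac{1224}{5}$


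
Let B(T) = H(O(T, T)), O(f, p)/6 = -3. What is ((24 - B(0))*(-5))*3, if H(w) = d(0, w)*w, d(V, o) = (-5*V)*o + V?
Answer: -360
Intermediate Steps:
O(f, p) = -18 (O(f, p) = 6*(-3) = -18)
d(V, o) = V - 5*V*o (d(V, o) = -5*V*o + V = V - 5*V*o)
H(w) = 0 (H(w) = (0*(1 - 5*w))*w = 0*w = 0)
B(T) = 0
((24 - B(0))*(-5))*3 = ((24 - 1*0)*(-5))*3 = ((24 + 0)*(-5))*3 = (24*(-5))*3 = -120*3 = -360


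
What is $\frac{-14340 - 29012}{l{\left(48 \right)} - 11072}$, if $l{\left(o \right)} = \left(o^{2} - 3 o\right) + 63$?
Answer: $\frac{43352}{8849} \approx 4.8991$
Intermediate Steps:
$l{\left(o \right)} = 63 + o^{2} - 3 o$
$\frac{-14340 - 29012}{l{\left(48 \right)} - 11072} = \frac{-14340 - 29012}{\left(63 + 48^{2} - 144\right) - 11072} = - \frac{43352}{\left(63 + 2304 - 144\right) - 11072} = - \frac{43352}{2223 - 11072} = - \frac{43352}{-8849} = \left(-43352\right) \left(- \frac{1}{8849}\right) = \frac{43352}{8849}$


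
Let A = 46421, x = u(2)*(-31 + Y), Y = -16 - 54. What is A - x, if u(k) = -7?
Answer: 45714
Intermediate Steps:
Y = -70
x = 707 (x = -7*(-31 - 70) = -7*(-101) = 707)
A - x = 46421 - 1*707 = 46421 - 707 = 45714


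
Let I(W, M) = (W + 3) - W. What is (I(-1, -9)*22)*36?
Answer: 2376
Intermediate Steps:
I(W, M) = 3 (I(W, M) = (3 + W) - W = 3)
(I(-1, -9)*22)*36 = (3*22)*36 = 66*36 = 2376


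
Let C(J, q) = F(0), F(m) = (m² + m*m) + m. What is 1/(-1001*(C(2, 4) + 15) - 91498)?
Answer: -1/106513 ≈ -9.3885e-6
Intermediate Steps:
F(m) = m + 2*m² (F(m) = (m² + m²) + m = 2*m² + m = m + 2*m²)
C(J, q) = 0 (C(J, q) = 0*(1 + 2*0) = 0*(1 + 0) = 0*1 = 0)
1/(-1001*(C(2, 4) + 15) - 91498) = 1/(-1001*(0 + 15) - 91498) = 1/(-1001*15 - 91498) = 1/(-15015 - 91498) = 1/(-106513) = -1/106513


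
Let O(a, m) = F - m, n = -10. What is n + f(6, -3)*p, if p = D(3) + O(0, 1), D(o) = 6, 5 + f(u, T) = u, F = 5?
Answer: 0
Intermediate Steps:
O(a, m) = 5 - m
f(u, T) = -5 + u
p = 10 (p = 6 + (5 - 1*1) = 6 + (5 - 1) = 6 + 4 = 10)
n + f(6, -3)*p = -10 + (-5 + 6)*10 = -10 + 1*10 = -10 + 10 = 0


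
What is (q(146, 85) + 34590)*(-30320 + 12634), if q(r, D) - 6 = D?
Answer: -613368166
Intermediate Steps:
q(r, D) = 6 + D
(q(146, 85) + 34590)*(-30320 + 12634) = ((6 + 85) + 34590)*(-30320 + 12634) = (91 + 34590)*(-17686) = 34681*(-17686) = -613368166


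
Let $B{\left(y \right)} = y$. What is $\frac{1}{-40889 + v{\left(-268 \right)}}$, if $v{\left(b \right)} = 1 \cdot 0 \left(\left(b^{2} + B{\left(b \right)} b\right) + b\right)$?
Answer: $- \frac{1}{40889} \approx -2.4456 \cdot 10^{-5}$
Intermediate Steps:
$v{\left(b \right)} = 0$ ($v{\left(b \right)} = 1 \cdot 0 \left(\left(b^{2} + b b\right) + b\right) = 0 \left(\left(b^{2} + b^{2}\right) + b\right) = 0 \left(2 b^{2} + b\right) = 0 \left(b + 2 b^{2}\right) = 0$)
$\frac{1}{-40889 + v{\left(-268 \right)}} = \frac{1}{-40889 + 0} = \frac{1}{-40889} = - \frac{1}{40889}$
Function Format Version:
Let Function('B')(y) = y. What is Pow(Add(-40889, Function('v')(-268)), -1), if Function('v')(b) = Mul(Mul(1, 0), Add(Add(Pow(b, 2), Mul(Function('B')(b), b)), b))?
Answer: Rational(-1, 40889) ≈ -2.4456e-5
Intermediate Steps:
Function('v')(b) = 0 (Function('v')(b) = Mul(Mul(1, 0), Add(Add(Pow(b, 2), Mul(b, b)), b)) = Mul(0, Add(Add(Pow(b, 2), Pow(b, 2)), b)) = Mul(0, Add(Mul(2, Pow(b, 2)), b)) = Mul(0, Add(b, Mul(2, Pow(b, 2)))) = 0)
Pow(Add(-40889, Function('v')(-268)), -1) = Pow(Add(-40889, 0), -1) = Pow(-40889, -1) = Rational(-1, 40889)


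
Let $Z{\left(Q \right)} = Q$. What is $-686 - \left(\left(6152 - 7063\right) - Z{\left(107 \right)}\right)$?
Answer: $332$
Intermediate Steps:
$-686 - \left(\left(6152 - 7063\right) - Z{\left(107 \right)}\right) = -686 - \left(\left(6152 - 7063\right) - 107\right) = -686 - \left(-911 - 107\right) = -686 - -1018 = -686 + 1018 = 332$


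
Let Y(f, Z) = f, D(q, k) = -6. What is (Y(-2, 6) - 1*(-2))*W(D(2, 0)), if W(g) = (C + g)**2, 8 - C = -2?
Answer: 0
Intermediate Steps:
C = 10 (C = 8 - 1*(-2) = 8 + 2 = 10)
W(g) = (10 + g)**2
(Y(-2, 6) - 1*(-2))*W(D(2, 0)) = (-2 - 1*(-2))*(10 - 6)**2 = (-2 + 2)*4**2 = 0*16 = 0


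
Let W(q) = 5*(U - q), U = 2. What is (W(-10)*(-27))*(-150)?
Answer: 243000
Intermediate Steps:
W(q) = 10 - 5*q (W(q) = 5*(2 - q) = 10 - 5*q)
(W(-10)*(-27))*(-150) = ((10 - 5*(-10))*(-27))*(-150) = ((10 + 50)*(-27))*(-150) = (60*(-27))*(-150) = -1620*(-150) = 243000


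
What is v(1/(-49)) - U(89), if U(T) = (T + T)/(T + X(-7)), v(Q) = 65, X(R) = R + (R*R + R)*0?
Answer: 2576/41 ≈ 62.829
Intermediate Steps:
X(R) = R (X(R) = R + (R² + R)*0 = R + (R + R²)*0 = R + 0 = R)
U(T) = 2*T/(-7 + T) (U(T) = (T + T)/(T - 7) = (2*T)/(-7 + T) = 2*T/(-7 + T))
v(1/(-49)) - U(89) = 65 - 2*89/(-7 + 89) = 65 - 2*89/82 = 65 - 1*89/41 = 65 - 89/41 = 2576/41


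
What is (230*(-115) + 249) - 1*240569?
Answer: -266770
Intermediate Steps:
(230*(-115) + 249) - 1*240569 = (-26450 + 249) - 240569 = -26201 - 240569 = -266770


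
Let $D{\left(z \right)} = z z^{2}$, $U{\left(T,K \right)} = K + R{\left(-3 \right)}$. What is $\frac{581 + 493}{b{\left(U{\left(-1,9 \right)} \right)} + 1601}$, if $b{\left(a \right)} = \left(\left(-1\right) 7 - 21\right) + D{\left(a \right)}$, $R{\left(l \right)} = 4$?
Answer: $\frac{537}{1885} \approx 0.28488$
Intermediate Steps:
$U{\left(T,K \right)} = 4 + K$ ($U{\left(T,K \right)} = K + 4 = 4 + K$)
$D{\left(z \right)} = z^{3}$
$b{\left(a \right)} = -28 + a^{3}$ ($b{\left(a \right)} = \left(\left(-1\right) 7 - 21\right) + a^{3} = \left(-7 - 21\right) + a^{3} = -28 + a^{3}$)
$\frac{581 + 493}{b{\left(U{\left(-1,9 \right)} \right)} + 1601} = \frac{581 + 493}{\left(-28 + \left(4 + 9\right)^{3}\right) + 1601} = \frac{1074}{\left(-28 + 13^{3}\right) + 1601} = \frac{1074}{\left(-28 + 2197\right) + 1601} = \frac{1074}{2169 + 1601} = \frac{1074}{3770} = 1074 \cdot \frac{1}{3770} = \frac{537}{1885}$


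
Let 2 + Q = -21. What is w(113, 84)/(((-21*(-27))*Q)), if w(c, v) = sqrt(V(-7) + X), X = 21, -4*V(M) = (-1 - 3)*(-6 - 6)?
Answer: -1/4347 ≈ -0.00023004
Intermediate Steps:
Q = -23 (Q = -2 - 21 = -23)
V(M) = -12 (V(M) = -(-1 - 3)*(-6 - 6)/4 = -(-1)*(-12) = -1/4*48 = -12)
w(c, v) = 3 (w(c, v) = sqrt(-12 + 21) = sqrt(9) = 3)
w(113, 84)/(((-21*(-27))*Q)) = 3/((-21*(-27)*(-23))) = 3/((567*(-23))) = 3/(-13041) = 3*(-1/13041) = -1/4347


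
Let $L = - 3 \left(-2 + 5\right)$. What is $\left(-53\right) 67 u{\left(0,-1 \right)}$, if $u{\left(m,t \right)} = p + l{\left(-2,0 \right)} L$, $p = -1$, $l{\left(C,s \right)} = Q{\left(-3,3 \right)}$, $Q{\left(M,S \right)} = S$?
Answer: $99428$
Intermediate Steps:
$l{\left(C,s \right)} = 3$
$L = -9$ ($L = \left(-3\right) 3 = -9$)
$u{\left(m,t \right)} = -28$ ($u{\left(m,t \right)} = -1 + 3 \left(-9\right) = -1 - 27 = -28$)
$\left(-53\right) 67 u{\left(0,-1 \right)} = \left(-53\right) 67 \left(-28\right) = \left(-3551\right) \left(-28\right) = 99428$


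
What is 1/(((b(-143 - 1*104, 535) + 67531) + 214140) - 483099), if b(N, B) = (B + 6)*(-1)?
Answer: -1/201969 ≈ -4.9513e-6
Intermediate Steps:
b(N, B) = -6 - B (b(N, B) = (6 + B)*(-1) = -6 - B)
1/(((b(-143 - 1*104, 535) + 67531) + 214140) - 483099) = 1/((((-6 - 1*535) + 67531) + 214140) - 483099) = 1/((((-6 - 535) + 67531) + 214140) - 483099) = 1/(((-541 + 67531) + 214140) - 483099) = 1/((66990 + 214140) - 483099) = 1/(281130 - 483099) = 1/(-201969) = -1/201969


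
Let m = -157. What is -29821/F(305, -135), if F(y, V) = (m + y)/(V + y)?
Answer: -2534785/74 ≈ -34254.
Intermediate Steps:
F(y, V) = (-157 + y)/(V + y)
-29821/F(305, -135) = -29821*(-135 + 305)/(-157 + 305) = -29821/(148/170) = -29821/((1/170)*148) = -29821/74/85 = -29821*85/74 = -2534785/74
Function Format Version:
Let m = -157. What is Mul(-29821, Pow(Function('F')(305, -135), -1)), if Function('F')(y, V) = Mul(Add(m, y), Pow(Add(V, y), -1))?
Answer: Rational(-2534785, 74) ≈ -34254.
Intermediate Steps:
Function('F')(y, V) = Mul(Pow(Add(V, y), -1), Add(-157, y)) (Function('F')(y, V) = Mul(Add(-157, y), Pow(Add(V, y), -1)) = Mul(Pow(Add(V, y), -1), Add(-157, y)))
Mul(-29821, Pow(Function('F')(305, -135), -1)) = Mul(-29821, Pow(Mul(Pow(Add(-135, 305), -1), Add(-157, 305)), -1)) = Mul(-29821, Pow(Mul(Pow(170, -1), 148), -1)) = Mul(-29821, Pow(Mul(Rational(1, 170), 148), -1)) = Mul(-29821, Pow(Rational(74, 85), -1)) = Mul(-29821, Rational(85, 74)) = Rational(-2534785, 74)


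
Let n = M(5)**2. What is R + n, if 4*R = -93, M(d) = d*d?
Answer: 2407/4 ≈ 601.75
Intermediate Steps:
M(d) = d**2
n = 625 (n = (5**2)**2 = 25**2 = 625)
R = -93/4 (R = (1/4)*(-93) = -93/4 ≈ -23.250)
R + n = -93/4 + 625 = 2407/4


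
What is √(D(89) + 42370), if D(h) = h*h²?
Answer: √747339 ≈ 864.49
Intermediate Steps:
D(h) = h³
√(D(89) + 42370) = √(89³ + 42370) = √(704969 + 42370) = √747339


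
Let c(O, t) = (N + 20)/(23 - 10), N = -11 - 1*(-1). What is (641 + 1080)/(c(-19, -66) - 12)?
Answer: -22373/146 ≈ -153.24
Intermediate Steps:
N = -10 (N = -11 + 1 = -10)
c(O, t) = 10/13 (c(O, t) = (-10 + 20)/(23 - 10) = 10/13)
(641 + 1080)/(c(-19, -66) - 12) = (641 + 1080)/(10/13 - 12) = 1721/(-146/13) = 1721*(-13/146) = -22373/146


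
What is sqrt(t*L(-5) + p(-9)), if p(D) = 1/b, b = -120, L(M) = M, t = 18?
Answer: I*sqrt(324030)/60 ≈ 9.4873*I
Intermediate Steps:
p(D) = -1/120 (p(D) = 1/(-120) = -1/120)
sqrt(t*L(-5) + p(-9)) = sqrt(18*(-5) - 1/120) = sqrt(-90 - 1/120) = sqrt(-10801/120) = I*sqrt(324030)/60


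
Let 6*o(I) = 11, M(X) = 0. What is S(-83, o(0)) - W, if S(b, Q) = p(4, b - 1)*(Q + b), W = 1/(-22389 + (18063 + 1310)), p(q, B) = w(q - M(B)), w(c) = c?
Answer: -2937581/9048 ≈ -324.67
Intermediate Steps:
o(I) = 11/6 (o(I) = (⅙)*11 = 11/6)
p(q, B) = q (p(q, B) = q - 1*0 = q + 0 = q)
W = -1/3016 (W = 1/(-22389 + 19373) = 1/(-3016) = -1/3016 ≈ -0.00033156)
S(b, Q) = 4*Q + 4*b (S(b, Q) = 4*(Q + b) = 4*Q + 4*b)
S(-83, o(0)) - W = (4*(11/6) + 4*(-83)) - 1*(-1/3016) = (22/3 - 332) + 1/3016 = -974/3 + 1/3016 = -2937581/9048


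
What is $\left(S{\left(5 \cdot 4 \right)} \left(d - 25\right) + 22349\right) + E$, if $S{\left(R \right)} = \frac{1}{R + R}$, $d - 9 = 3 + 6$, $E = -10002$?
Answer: $\frac{493873}{40} \approx 12347.0$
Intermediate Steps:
$d = 18$ ($d = 9 + \left(3 + 6\right) = 9 + 9 = 18$)
$S{\left(R \right)} = \frac{1}{2 R}$
$\left(S{\left(5 \cdot 4 \right)} \left(d - 25\right) + 22349\right) + E = \left(\frac{1}{2 \cdot 5 \cdot 4} \left(18 - 25\right) + 22349\right) - 10002 = \left(\frac{1}{2 \cdot 20} \left(-7\right) + 22349\right) - 10002 = \left(\frac{1}{2} \cdot \frac{1}{20} \left(-7\right) + 22349\right) - 10002 = \left(\frac{1}{40} \left(-7\right) + 22349\right) - 10002 = \left(- \frac{7}{40} + 22349\right) - 10002 = \frac{893953}{40} - 10002 = \frac{493873}{40}$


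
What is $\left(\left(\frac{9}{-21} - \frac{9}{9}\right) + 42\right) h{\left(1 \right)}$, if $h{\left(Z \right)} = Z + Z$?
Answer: $\frac{568}{7} \approx 81.143$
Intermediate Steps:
$h{\left(Z \right)} = 2 Z$
$\left(\left(\frac{9}{-21} - \frac{9}{9}\right) + 42\right) h{\left(1 \right)} = \left(\left(\frac{9}{-21} - \frac{9}{9}\right) + 42\right) 2 \cdot 1 = \left(\left(9 \left(- \frac{1}{21}\right) - 1\right) + 42\right) 2 = \left(\left(- \frac{3}{7} - 1\right) + 42\right) 2 = \left(- \frac{10}{7} + 42\right) 2 = \frac{284}{7} \cdot 2 = \frac{568}{7}$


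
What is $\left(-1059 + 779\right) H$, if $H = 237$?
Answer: $-66360$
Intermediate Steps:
$\left(-1059 + 779\right) H = \left(-1059 + 779\right) 237 = \left(-280\right) 237 = -66360$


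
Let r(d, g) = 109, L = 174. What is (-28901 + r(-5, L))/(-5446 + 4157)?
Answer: 28792/1289 ≈ 22.337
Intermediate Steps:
(-28901 + r(-5, L))/(-5446 + 4157) = (-28901 + 109)/(-5446 + 4157) = -28792/(-1289) = -28792*(-1/1289) = 28792/1289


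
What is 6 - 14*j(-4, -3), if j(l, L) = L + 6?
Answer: -36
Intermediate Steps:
j(l, L) = 6 + L
6 - 14*j(-4, -3) = 6 - 14*(6 - 3) = 6 - 14*3 = 6 - 42 = -36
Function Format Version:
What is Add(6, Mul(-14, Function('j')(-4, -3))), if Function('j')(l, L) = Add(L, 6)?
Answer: -36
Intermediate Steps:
Function('j')(l, L) = Add(6, L)
Add(6, Mul(-14, Function('j')(-4, -3))) = Add(6, Mul(-14, Add(6, -3))) = Add(6, Mul(-14, 3)) = Add(6, -42) = -36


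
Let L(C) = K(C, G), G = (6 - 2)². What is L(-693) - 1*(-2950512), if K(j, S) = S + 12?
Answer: 2950540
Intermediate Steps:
G = 16 (G = 4² = 16)
K(j, S) = 12 + S
L(C) = 28 (L(C) = 12 + 16 = 28)
L(-693) - 1*(-2950512) = 28 - 1*(-2950512) = 28 + 2950512 = 2950540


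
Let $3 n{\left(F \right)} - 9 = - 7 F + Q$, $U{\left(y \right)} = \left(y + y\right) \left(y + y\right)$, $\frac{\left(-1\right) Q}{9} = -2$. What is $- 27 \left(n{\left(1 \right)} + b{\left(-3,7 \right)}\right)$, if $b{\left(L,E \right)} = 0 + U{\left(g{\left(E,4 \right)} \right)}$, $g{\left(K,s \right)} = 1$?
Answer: $-288$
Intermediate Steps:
$Q = 18$ ($Q = \left(-9\right) \left(-2\right) = 18$)
$U{\left(y \right)} = 4 y^{2}$ ($U{\left(y \right)} = 2 y 2 y = 4 y^{2}$)
$n{\left(F \right)} = 9 - \frac{7 F}{3}$ ($n{\left(F \right)} = 3 + \frac{- 7 F + 18}{3} = 3 + \frac{18 - 7 F}{3} = 3 - \left(-6 + \frac{7 F}{3}\right) = 9 - \frac{7 F}{3}$)
$b{\left(L,E \right)} = 4$ ($b{\left(L,E \right)} = 0 + 4 \cdot 1^{2} = 0 + 4 \cdot 1 = 0 + 4 = 4$)
$- 27 \left(n{\left(1 \right)} + b{\left(-3,7 \right)}\right) = - 27 \left(\left(9 - \frac{7}{3}\right) + 4\right) = - 27 \left(\frac{20}{3} + 4\right) = \left(-27\right) \frac{32}{3} = -288$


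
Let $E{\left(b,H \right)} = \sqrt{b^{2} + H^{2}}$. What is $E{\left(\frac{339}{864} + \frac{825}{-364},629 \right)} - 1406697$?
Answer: $-1406697 + \frac{\sqrt{271752098547913}}{26208} \approx -1.4061 \cdot 10^{6}$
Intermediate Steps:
$E{\left(b,H \right)} = \sqrt{H^{2} + b^{2}}$
$E{\left(\frac{339}{864} + \frac{825}{-364},629 \right)} - 1406697 = \sqrt{629^{2} + \left(\frac{339}{864} + \frac{825}{-364}\right)^{2}} - 1406697 = \sqrt{395641 + \left(339 \cdot \frac{1}{864} + 825 \left(- \frac{1}{364}\right)\right)^{2}} - 1406697 = \sqrt{395641 + \left(\frac{113}{288} - \frac{825}{364}\right)^{2}} - 1406697 = \sqrt{395641 + \left(- \frac{49117}{26208}\right)^{2}} - 1406697 = \sqrt{395641 + \frac{2412479689}{686859264}} - 1406697 = \sqrt{\frac{271752098547913}{686859264}} - 1406697 = \frac{\sqrt{271752098547913}}{26208} - 1406697 = -1406697 + \frac{\sqrt{271752098547913}}{26208}$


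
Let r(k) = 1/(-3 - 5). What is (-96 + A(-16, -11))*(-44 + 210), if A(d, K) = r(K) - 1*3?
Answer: -65819/4 ≈ -16455.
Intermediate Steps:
r(k) = -1/8 (r(k) = 1/(-8) = -1/8)
A(d, K) = -25/8 (A(d, K) = -1/8 - 1*3 = -1/8 - 3 = -25/8)
(-96 + A(-16, -11))*(-44 + 210) = (-96 - 25/8)*(-44 + 210) = -793/8*166 = -65819/4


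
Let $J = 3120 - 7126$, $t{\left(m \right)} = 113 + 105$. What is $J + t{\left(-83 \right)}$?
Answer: $-3788$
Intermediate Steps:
$t{\left(m \right)} = 218$
$J = -4006$
$J + t{\left(-83 \right)} = -4006 + 218 = -3788$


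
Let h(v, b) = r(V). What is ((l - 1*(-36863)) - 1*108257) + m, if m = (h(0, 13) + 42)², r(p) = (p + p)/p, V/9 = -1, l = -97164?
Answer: -166622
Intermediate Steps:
V = -9 (V = 9*(-1) = -9)
r(p) = 2 (r(p) = (2*p)/p = 2)
h(v, b) = 2
m = 1936 (m = (2 + 42)² = 44² = 1936)
((l - 1*(-36863)) - 1*108257) + m = ((-97164 - 1*(-36863)) - 1*108257) + 1936 = ((-97164 + 36863) - 108257) + 1936 = (-60301 - 108257) + 1936 = -168558 + 1936 = -166622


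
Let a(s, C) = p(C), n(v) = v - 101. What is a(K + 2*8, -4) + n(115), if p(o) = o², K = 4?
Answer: 30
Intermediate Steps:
n(v) = -101 + v
a(s, C) = C²
a(K + 2*8, -4) + n(115) = (-4)² + (-101 + 115) = 16 + 14 = 30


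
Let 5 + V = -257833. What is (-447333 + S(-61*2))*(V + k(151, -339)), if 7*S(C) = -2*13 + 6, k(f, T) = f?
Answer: 806908445137/7 ≈ 1.1527e+11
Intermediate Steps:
V = -257838 (V = -5 - 257833 = -257838)
S(C) = -20/7 (S(C) = (-2*13 + 6)/7 = (-26 + 6)/7 = (⅐)*(-20) = -20/7)
(-447333 + S(-61*2))*(V + k(151, -339)) = (-447333 - 20/7)*(-257838 + 151) = -3131351/7*(-257687) = 806908445137/7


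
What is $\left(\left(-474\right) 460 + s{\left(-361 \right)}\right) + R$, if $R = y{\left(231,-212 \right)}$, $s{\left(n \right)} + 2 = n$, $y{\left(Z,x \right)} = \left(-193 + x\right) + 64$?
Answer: $-218744$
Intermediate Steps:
$y{\left(Z,x \right)} = -129 + x$
$s{\left(n \right)} = -2 + n$
$R = -341$ ($R = -129 - 212 = -341$)
$\left(\left(-474\right) 460 + s{\left(-361 \right)}\right) + R = \left(\left(-474\right) 460 - 363\right) - 341 = \left(-218040 - 363\right) - 341 = -218403 - 341 = -218744$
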